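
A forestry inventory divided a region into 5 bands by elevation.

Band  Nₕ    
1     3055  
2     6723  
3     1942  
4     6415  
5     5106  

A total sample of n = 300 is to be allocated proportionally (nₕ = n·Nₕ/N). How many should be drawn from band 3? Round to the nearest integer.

25

Share of band 3 = 1942/23241 = 0.08356.
Allocate 300 × 0.08356 = 25.068... → 25.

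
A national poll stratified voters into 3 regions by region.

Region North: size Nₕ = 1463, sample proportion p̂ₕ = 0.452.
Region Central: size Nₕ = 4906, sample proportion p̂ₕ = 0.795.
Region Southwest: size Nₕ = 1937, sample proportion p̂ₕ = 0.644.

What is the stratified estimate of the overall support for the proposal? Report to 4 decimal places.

N = 1463 + 4906 + 1937 = 8306.
Overall proportion = Σ (Nₕ/N)·p̂ₕ.
Σ Nₕp̂ₕ = 661.276 + 3900.27 + 1247.428 = 5808.974.
5808.974 / 8306 = 0.699371... → 0.6994.

0.6994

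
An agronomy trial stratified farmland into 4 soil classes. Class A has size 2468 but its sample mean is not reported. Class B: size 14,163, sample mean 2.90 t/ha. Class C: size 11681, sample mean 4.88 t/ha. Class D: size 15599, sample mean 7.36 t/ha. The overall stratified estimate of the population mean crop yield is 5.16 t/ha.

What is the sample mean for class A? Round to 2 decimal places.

5.55

N = 2468 + 14163 + 11681 + 15599 = 43911.
Overall total = μ·N = 5.16·43911 = 226580.76.
Subtract the known strata: 14163·2.90 + 11681·4.88 + 15599·7.36 = 212884.62.
Remaining total for class A: 226580.76 − 212884.62 = 13696.14.
Divide by its size: 13696.14 / 2468 = 5.5495... → 5.55.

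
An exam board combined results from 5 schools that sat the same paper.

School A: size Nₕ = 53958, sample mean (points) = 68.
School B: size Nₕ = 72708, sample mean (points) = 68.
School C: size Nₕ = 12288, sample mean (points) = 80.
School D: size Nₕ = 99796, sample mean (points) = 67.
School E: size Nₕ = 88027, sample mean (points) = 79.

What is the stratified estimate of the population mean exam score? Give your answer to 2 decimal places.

71.11

N = 53958 + 72708 + 12288 + 99796 + 88027 = 326777.
Overall mean = Σ (Nₕ/N)·x̄ₕ — weight by population share, not a simple average.
Σ Nₕx̄ₕ = 53958·68 + 72708·68 + 12288·80 + 99796·67 + 88027·79 = 3669144 + 4944144 + 983040 + 6686332 + 6954133 = 23236793.
Divide by N: 23236793 / 326777 = 71.1090... → 71.11.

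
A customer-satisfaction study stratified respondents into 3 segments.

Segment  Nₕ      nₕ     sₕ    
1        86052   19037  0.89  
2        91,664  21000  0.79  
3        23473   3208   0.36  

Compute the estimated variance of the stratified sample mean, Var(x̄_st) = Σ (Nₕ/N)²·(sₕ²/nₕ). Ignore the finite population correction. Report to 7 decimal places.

N = 201189. Term for each stratum: Wₕ²sₕ²/nₕ.
Var(x̄_st) = 0.0000076119 + 0.0000061691 + 0.0000005499 = 0.0000143310 → 0.0000143.

0.0000143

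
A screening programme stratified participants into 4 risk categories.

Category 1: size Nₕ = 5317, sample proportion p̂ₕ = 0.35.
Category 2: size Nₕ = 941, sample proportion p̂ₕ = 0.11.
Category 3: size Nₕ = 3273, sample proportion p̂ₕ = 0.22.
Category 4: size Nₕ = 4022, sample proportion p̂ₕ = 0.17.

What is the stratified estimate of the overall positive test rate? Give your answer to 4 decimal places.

N = 5317 + 941 + 3273 + 4022 = 13553.
Overall proportion = Σ (Nₕ/N)·p̂ₕ.
Σ Nₕp̂ₕ = 1860.95 + 103.51 + 720.06 + 683.74 = 3368.26.
3368.26 / 13553 = 0.248525... → 0.2485.

0.2485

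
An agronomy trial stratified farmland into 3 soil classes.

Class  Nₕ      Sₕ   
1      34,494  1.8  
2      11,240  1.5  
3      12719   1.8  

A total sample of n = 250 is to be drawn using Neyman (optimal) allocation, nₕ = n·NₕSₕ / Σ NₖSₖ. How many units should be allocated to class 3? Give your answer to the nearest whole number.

56

Σ NₕSₕ = 34494·1.8 + 11240·1.5 + 12719·1.8 = 101843.4.
Share for 3: 22894.2/101843.4 = 0.22480.
n_3 = 250 × 0.22480 = 56.200... → 56.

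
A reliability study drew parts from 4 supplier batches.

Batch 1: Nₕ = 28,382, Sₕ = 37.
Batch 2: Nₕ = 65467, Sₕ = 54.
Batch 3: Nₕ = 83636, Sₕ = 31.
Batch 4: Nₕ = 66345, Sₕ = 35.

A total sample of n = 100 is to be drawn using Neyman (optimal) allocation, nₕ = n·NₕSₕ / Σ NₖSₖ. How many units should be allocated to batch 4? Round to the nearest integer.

24

1: NₕSₕ = 28382·37 = 1050134
2: NₕSₕ = 65467·54 = 3535218
3: NₕSₕ = 83636·31 = 2592716
4: NₕSₕ = 66345·35 = 2322075
Σ NₕSₕ = 9500143.
n_4 = 100·2322075/9500143 = 24.443... → 24.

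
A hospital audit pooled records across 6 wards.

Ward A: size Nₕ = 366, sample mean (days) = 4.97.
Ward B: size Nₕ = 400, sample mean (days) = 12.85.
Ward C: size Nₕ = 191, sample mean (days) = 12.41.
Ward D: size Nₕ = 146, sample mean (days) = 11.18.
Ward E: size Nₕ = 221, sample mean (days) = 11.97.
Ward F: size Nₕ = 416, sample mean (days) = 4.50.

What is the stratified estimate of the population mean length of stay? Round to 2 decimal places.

x̄_st = (Σ Nₕx̄ₕ) / (Σ Nₕ) = (366·4.97 + 400·12.85 + 191·12.41 + 146·11.18 + 221·11.97 + 416·4.50) / 1740
= 15478.98 / 1740 = 8.8960... → 8.90.

8.90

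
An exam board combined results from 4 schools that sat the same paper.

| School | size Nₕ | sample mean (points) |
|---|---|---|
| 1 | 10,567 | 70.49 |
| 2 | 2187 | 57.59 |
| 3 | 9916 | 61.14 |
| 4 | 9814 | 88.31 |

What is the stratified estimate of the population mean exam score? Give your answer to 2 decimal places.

72.15

N = 10567 + 2187 + 9916 + 9814 = 32484.
Overall mean = Σ (Nₕ/N)·x̄ₕ — weight by population share, not a simple average.
Σ Nₕx̄ₕ = 10567·70.49 + 2187·57.59 + 9916·61.14 + 9814·88.31 = 744867.83 + 125949.33 + 606264.24 + 866674.34 = 2343755.74.
Divide by N: 2343755.74 / 32484 = 72.1511... → 72.15.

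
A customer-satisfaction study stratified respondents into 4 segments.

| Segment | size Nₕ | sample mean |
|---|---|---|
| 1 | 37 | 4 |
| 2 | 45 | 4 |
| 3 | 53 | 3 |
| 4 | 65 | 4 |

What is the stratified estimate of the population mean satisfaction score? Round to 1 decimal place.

3.7

N = 200; weights Wₕ = Nₕ/N = (0.1850, 0.2250, 0.2650, 0.3250).
x̄_st = Σ Wₕ·x̄ₕ = 0.1850·4 + 0.2250·4 + 0.2650·3 + 0.3250·4 ≈ 3.735
→ 3.7.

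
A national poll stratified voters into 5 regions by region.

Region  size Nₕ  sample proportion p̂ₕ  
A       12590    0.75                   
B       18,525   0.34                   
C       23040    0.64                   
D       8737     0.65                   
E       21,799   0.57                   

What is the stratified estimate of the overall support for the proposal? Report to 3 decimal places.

Wₕ = Nₕ/N with N = 84691: 0.1487, 0.2187, 0.2720, 0.1032, 0.2574.
p̂_st = 0.1487·0.75 + 0.2187·0.34 + 0.2720·0.64 + 0.1032·0.65 + 0.2574·0.57 ≈ 0.57375... → 0.574.

0.574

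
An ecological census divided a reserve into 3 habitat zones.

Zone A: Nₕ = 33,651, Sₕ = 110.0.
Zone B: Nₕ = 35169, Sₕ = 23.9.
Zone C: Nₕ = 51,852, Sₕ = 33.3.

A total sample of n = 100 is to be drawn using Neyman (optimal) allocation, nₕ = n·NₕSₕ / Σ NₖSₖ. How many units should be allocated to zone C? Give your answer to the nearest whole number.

A: NₕSₕ = 33651·110.0 = 3701610
B: NₕSₕ = 35169·23.9 = 840539.1
C: NₕSₕ = 51852·33.3 = 1726671.6
Σ NₕSₕ = 6268820.7.
n_C = 100·1726671.6/6268820.7 = 27.544... → 28.

28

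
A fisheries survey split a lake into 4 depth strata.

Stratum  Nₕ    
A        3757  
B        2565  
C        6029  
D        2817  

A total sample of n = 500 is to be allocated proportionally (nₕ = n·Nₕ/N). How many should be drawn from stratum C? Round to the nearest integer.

199

Share of stratum C = 6029/15168 = 0.39748.
Allocate 500 × 0.39748 = 198.741... → 199.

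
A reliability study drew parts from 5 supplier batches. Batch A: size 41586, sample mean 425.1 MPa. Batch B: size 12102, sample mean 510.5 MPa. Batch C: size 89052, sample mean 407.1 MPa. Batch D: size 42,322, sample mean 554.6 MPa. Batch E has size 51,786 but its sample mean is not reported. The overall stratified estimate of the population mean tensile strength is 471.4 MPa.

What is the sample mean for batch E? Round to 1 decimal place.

542.0

N = 41586 + 12102 + 89052 + 42322 + 51786 = 236848.
Overall total = μ·N = 471.4·236848 = 111650147.2.
Subtract the known strata: 41586·425.1 + 12102·510.5 + 89052·407.1 + 42322·554.6 = 83581130.
Remaining total for batch E: 111650147.2 − 83581130 = 28069017.2.
Divide by its size: 28069017.2 / 51786 = 542.019... → 542.0.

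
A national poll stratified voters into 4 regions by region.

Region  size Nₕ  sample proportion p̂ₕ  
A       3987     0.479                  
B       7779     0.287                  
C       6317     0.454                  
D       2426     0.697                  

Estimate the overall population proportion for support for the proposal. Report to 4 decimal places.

0.4243

Wₕ = Nₕ/N with N = 20509: 0.1944, 0.3793, 0.3080, 0.1183.
p̂_st = 0.1944·0.479 + 0.3793·0.287 + 0.3080·0.454 + 0.1183·0.697 ≈ 0.424262... → 0.4243.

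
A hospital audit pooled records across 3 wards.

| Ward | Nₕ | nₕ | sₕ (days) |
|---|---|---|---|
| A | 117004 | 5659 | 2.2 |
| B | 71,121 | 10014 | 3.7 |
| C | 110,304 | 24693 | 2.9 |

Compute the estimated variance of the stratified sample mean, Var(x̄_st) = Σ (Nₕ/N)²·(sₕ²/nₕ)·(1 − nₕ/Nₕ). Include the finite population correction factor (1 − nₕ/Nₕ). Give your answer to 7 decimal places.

N = 298429; Wₕ = Nₕ/N.
ward A: (117004/298429)²·2.2²/5659·(1 − 5659/117004) = 0.0001251109
ward B: (71121/298429)²·3.7²/10014·(1 − 10014/71121) = 0.0000667118
ward C: (110304/298429)²·2.9²/24693·(1 − 24693/110304) = 0.0000361128
Sum = 0.0002279354 → 0.0002279.

0.0002279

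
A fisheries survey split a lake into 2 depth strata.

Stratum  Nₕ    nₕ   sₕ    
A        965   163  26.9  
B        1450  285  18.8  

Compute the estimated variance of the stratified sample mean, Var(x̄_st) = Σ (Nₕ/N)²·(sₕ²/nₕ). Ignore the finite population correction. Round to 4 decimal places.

N = 2415. Term for each stratum: Wₕ²sₕ²/nₕ.
Var(x̄_st) = 0.7088222 + 0.4470670 = 1.1558892 → 1.1559.

1.1559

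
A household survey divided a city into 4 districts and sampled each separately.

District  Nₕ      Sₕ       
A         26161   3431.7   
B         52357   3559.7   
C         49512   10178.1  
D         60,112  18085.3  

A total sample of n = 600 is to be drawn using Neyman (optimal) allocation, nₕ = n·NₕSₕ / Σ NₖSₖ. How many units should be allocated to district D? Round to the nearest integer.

349

A: NₕSₕ = 26161·3431.7 = 89776703.7
B: NₕSₕ = 52357·3559.7 = 186375212.9
C: NₕSₕ = 49512·10178.1 = 503938087.2
D: NₕSₕ = 60112·18085.3 = 1087143553.6
Σ NₕSₕ = 1867233557.4.
n_D = 600·1087143553.6/1867233557.4 = 349.333... → 349.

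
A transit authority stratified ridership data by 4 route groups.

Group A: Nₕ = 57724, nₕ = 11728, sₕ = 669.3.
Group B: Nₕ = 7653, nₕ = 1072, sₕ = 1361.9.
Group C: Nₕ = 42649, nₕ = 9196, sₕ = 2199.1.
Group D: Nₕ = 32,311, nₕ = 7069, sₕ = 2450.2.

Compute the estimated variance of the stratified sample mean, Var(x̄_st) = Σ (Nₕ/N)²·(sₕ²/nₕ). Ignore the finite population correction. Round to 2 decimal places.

105.20

N = 140337; Wₕ = Nₕ/N.
group A: (57724/140337)²·669.3²/11728 = 6.46229
group B: (7653/140337)²·1361.9²/1072 = 5.14535
group C: (42649/140337)²·2199.1²/9196 = 48.56958
group D: (32311/140337)²·2450.2²/7069 = 45.01959
Sum = 105.19680 → 105.20.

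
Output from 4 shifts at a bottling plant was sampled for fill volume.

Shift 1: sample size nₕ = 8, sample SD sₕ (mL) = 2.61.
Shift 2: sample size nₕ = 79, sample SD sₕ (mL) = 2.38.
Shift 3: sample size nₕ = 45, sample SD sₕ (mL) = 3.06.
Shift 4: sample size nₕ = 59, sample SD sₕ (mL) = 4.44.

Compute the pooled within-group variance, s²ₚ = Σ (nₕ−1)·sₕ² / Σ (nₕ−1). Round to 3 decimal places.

1: (8−1)·2.61² = 7·6.8121 = 47.6847
2: (79−1)·2.38² = 78·5.6644 = 441.8232
3: (45−1)·3.06² = 44·9.3636 = 411.9984
4: (59−1)·4.44² = 58·19.7136 = 1143.3888
Numerator = 2044.8951; denominator = Σ(nₕ−1) = 187.
s²ₚ = 2044.8951/187 = 10.93527... → 10.935.

10.935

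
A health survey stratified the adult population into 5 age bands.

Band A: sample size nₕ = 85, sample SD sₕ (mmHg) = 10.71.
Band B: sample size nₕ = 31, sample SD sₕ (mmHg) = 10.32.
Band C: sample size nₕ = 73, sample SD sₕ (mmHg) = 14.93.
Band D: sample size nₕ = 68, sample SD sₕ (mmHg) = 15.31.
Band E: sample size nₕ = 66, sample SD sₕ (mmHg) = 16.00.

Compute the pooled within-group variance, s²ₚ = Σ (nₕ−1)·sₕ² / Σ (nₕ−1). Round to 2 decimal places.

A: (85−1)·10.71² = 84·114.7041 = 9635.1444
B: (31−1)·10.32² = 30·106.5024 = 3195.072
C: (73−1)·14.93² = 72·222.9049 = 16049.1528
D: (68−1)·15.31² = 67·234.3961 = 15704.5387
E: (66−1)·16.00² = 65·256 = 16640
Numerator = 61223.9079; denominator = Σ(nₕ−1) = 318.
s²ₚ = 61223.9079/318 = 192.5280... → 192.53.

192.53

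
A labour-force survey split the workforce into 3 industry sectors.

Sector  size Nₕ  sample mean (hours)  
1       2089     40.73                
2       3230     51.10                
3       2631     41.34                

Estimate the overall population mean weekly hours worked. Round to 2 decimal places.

N = 7950; weights Wₕ = Nₕ/N = (0.2628, 0.4063, 0.3309).
x̄_st = Σ Wₕ·x̄ₕ = 0.2628·40.73 + 0.4063·51.10 + 0.3309·41.34 ≈ 45.1451...
→ 45.15.

45.15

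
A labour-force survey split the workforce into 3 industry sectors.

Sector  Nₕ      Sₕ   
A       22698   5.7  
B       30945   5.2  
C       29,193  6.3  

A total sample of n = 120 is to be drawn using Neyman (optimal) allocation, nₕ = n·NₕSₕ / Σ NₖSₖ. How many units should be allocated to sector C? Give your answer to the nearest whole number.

Σ NₕSₕ = 22698·5.7 + 30945·5.2 + 29193·6.3 = 474208.5.
Share for C: 183915.9/474208.5 = 0.38784.
n_C = 120 × 0.38784 = 46.541... → 47.

47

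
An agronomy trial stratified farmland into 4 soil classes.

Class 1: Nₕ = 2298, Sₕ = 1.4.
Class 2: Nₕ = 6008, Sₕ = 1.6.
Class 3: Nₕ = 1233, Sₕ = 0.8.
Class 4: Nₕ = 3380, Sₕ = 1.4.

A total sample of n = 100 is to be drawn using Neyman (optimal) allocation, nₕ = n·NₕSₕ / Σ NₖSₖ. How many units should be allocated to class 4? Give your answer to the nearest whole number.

26

1: NₕSₕ = 2298·1.4 = 3217.2
2: NₕSₕ = 6008·1.6 = 9612.8
3: NₕSₕ = 1233·0.8 = 986.4
4: NₕSₕ = 3380·1.4 = 4732
Σ NₕSₕ = 18548.4.
n_4 = 100·4732/18548.4 = 25.512... → 26.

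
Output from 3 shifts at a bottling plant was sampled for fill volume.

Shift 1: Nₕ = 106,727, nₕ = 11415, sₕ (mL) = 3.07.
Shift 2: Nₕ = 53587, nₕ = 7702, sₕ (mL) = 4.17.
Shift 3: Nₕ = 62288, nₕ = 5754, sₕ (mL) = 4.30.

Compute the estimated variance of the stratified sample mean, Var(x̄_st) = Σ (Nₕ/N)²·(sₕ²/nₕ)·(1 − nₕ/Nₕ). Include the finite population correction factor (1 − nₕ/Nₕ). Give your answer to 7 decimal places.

0.0005099

N = 222602; Wₕ = Nₕ/N.
shift 1: (106727/222602)²·3.07²/11415·(1 − 11415/106727) = 0.0001694980
shift 2: (53587/222602)²·4.17²/7702·(1 − 7702/53587) = 0.0001120316
shift 3: (62288/222602)²·4.30²/5754·(1 − 5754/62288) = 0.0002283616
Sum = 0.0005098912 → 0.0005099.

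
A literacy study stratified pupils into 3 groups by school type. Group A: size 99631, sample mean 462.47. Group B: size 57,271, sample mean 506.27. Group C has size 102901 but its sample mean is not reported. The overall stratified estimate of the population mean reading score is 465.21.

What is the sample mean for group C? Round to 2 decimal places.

Σ Nₕx̄ₕ = N·μ, so 102901·x̄_C = 259803·465.21 − (99631·462.47 + 57271·506.27).
= 120862953.63 − 75070937.74 = 45792015.89.
x̄_C = 45792015.89 / 102901 = 445.0104... → 445.01.

445.01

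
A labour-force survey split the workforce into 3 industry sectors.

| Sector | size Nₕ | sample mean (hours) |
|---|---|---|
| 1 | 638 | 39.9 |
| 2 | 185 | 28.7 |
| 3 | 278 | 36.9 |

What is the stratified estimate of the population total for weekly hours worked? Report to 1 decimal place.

Population total = Σ Nₕ·x̄ₕ (each stratum's size times its mean).
638·39.9 + 185·28.7 + 278·36.9 = 25456.2 + 5309.5 + 10258.2 = 41023.9.

41023.9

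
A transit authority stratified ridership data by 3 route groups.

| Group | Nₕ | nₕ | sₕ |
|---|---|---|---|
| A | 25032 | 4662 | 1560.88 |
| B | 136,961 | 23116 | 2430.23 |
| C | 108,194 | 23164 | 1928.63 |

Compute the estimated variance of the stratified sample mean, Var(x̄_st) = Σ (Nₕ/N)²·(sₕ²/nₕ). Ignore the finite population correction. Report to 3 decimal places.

N = 270187; Wₕ = Nₕ/N.
group A: (25032/270187)²·1560.88²/4662 = 4.485687
group B: (136961/270187)²·2430.23²/23116 = 65.651856
group C: (108194/270187)²·1928.63²/23164 = 25.749081
Sum = 95.886624 → 95.887.

95.887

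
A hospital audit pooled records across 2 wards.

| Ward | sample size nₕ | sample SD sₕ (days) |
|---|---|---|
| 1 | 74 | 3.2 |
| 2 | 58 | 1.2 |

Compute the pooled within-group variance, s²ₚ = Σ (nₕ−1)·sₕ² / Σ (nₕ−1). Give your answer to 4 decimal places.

6.3815

Degrees of freedom: 73 + 57 = 130.
Σ(nₕ−1)sₕ² = 73·10.24 + 57·1.44 = 829.6.
s²ₚ = 829.6 / 130 = 6.381538... → 6.3815.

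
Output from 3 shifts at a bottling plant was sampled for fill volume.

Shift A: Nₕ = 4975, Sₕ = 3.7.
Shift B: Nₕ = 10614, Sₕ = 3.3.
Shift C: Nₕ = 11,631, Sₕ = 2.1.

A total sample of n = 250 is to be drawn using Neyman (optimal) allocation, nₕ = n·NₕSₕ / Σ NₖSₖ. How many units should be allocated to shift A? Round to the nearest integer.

A: NₕSₕ = 4975·3.7 = 18407.5
B: NₕSₕ = 10614·3.3 = 35026.2
C: NₕSₕ = 11631·2.1 = 24425.1
Σ NₕSₕ = 77858.8.
n_A = 250·18407.5/77858.8 = 59.105... → 59.

59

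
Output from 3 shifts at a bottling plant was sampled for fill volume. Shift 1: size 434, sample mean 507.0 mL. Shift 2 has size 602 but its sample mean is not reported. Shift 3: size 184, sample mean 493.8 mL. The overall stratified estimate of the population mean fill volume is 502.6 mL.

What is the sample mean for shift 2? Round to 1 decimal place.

502.1

N = 434 + 602 + 184 = 1220.
Overall total = μ·N = 502.6·1220 = 613172.
Subtract the known strata: 434·507.0 + 184·493.8 = 310897.2.
Remaining total for shift 2: 613172 − 310897.2 = 302274.8.
Divide by its size: 302274.8 / 602 = 502.118... → 502.1.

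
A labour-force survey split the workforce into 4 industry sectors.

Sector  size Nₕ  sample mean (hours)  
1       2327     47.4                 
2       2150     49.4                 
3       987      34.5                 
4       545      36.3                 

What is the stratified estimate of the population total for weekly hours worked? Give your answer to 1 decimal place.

270344.8

1: 2327·47.4 = 110299.8
2: 2150·49.4 = 106210
3: 987·34.5 = 34051.5
4: 545·36.3 = 19783.5
τ̂ = Σ Nₕx̄ₕ = 270344.8.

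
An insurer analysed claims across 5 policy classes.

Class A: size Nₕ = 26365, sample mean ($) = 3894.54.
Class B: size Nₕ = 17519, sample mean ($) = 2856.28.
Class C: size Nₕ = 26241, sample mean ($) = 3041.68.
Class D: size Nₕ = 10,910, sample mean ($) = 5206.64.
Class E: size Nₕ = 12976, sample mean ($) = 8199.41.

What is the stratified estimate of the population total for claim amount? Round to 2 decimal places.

A: 26365·3894.54 = 102679547.1
B: 17519·2856.28 = 50039169.32
C: 26241·3041.68 = 79816724.88
D: 10910·5206.64 = 56804442.4
E: 12976·8199.41 = 106395544.16
τ̂ = Σ Nₕx̄ₕ = 395735427.86.

395735427.86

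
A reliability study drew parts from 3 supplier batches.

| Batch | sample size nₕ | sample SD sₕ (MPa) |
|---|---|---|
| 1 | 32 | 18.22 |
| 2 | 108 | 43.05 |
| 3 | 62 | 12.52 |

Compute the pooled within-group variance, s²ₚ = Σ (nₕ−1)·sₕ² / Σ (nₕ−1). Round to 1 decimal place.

1096.3

1: (32−1)·18.22² = 31·331.9684 = 10291.0204
2: (108−1)·43.05² = 107·1853.3025 = 198303.3675
3: (62−1)·12.52² = 61·156.7504 = 9561.7744
Numerator = 218156.1623; denominator = Σ(nₕ−1) = 199.
s²ₚ = 218156.1623/199 = 1096.262... → 1096.3.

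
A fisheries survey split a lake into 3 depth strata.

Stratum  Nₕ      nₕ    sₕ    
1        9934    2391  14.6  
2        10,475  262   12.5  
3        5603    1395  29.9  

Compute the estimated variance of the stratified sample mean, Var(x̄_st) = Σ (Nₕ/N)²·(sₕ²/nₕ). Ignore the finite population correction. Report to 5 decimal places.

0.13945

N = 26012; Wₕ = Nₕ/N.
stratum 1: (9934/26012)²·14.6²/2391 = 0.01300250
stratum 2: (10475/26012)²·12.5²/262 = 0.09671176
stratum 3: (5603/26012)²·29.9²/1395 = 0.02973459
Sum = 0.13944886 → 0.13945.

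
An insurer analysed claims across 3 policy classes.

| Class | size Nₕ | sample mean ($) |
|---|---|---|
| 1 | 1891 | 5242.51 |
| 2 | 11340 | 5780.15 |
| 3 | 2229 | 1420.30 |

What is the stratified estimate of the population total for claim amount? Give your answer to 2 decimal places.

1: 1891·5242.51 = 9913586.41
2: 11340·5780.15 = 65546901
3: 2229·1420.30 = 3165848.7
τ̂ = Σ Nₕx̄ₕ = 78626336.11.

78626336.11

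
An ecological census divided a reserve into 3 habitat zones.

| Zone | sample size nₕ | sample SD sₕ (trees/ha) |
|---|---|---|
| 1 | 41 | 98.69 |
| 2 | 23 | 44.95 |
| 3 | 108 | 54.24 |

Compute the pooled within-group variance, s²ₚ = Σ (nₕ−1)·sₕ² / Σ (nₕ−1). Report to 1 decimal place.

Degrees of freedom: 40 + 22 + 107 = 169.
Σ(nₕ−1)sₕ² = 40·9739.7161 + 22·2020.5025 + 107·2941.9776 = 748831.3022.
s²ₚ = 748831.3022 / 169 = 4430.954... → 4431.0.

4431.0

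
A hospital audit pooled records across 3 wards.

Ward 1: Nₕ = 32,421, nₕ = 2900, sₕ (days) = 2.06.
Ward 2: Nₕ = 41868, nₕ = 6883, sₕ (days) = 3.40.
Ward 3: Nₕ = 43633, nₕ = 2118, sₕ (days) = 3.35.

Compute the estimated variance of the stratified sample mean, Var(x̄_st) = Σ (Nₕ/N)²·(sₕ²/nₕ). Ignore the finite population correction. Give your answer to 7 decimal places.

0.0010478

N = 117922; Wₕ = Nₕ/N.
ward 1: (32421/117922)²·2.06²/2900 = 0.0001106113
ward 2: (41868/117922)²·3.40²/6883 = 0.0002117166
ward 3: (43633/117922)²·3.35²/2118 = 0.0007254444
Sum = 0.0010477723 → 0.0010478.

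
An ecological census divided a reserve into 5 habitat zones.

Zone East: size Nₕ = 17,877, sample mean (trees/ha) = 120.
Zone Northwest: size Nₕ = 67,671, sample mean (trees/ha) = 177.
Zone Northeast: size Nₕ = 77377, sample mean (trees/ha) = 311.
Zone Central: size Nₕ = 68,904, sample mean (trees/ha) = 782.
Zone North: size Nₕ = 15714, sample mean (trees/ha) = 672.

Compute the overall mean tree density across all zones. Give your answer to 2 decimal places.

N = 17877 + 67671 + 77377 + 68904 + 15714 = 247543.
Weight each subgroup mean by Nₕ/N and sum.
Σ Nₕx̄ₕ = 17877·120 + 67671·177 + 77377·311 + 68904·782 + 15714·672 = 2145240 + 11977767 + 24064247 + 53882928 + 10559808 = 102629990.
Divide by N: 102629990 / 247543 = 414.5946... → 414.59.

414.59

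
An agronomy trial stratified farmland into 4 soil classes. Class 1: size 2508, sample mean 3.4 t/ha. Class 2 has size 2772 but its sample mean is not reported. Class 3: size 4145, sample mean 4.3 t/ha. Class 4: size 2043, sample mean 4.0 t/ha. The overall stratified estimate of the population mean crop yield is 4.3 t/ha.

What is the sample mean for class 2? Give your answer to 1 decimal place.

5.3

Σ Nₕx̄ₕ = N·μ, so 2772·x̄_2 = 11468·4.3 − (2508·3.4 + 4145·4.3 + 2043·4.0).
= 49312.4 − 34522.7 = 14789.7.
x̄_2 = 14789.7 / 2772 = 5.335... → 5.3.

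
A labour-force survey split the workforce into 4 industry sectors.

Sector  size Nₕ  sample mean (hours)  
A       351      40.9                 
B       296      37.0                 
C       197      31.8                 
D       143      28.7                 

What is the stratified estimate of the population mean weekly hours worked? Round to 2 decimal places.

N = 351 + 296 + 197 + 143 = 987.
The stratified mean weights each stratum mean by its population share Nₕ/N.
Σ Nₕx̄ₕ = 351·40.9 + 296·37.0 + 197·31.8 + 143·28.7 = 14355.9 + 10952 + 6264.6 + 4104.1 = 35676.6.
Divide by N: 35676.6 / 987 = 36.1465... → 36.15.

36.15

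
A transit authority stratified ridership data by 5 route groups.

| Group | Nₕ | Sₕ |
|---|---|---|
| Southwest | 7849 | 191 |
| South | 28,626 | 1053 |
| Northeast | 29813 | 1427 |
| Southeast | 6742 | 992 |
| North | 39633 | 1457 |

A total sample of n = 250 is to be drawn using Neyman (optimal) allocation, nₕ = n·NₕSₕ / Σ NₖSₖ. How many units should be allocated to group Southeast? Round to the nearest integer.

Σ NₕSₕ = 7849·191 + 28626·1053 + 29813·1427 + 6742·992 + 39633·1457 = 138618833.
Share for Southeast: 6688064/138618833 = 0.04825.
n_Southeast = 250 × 0.04825 = 12.062... → 12.

12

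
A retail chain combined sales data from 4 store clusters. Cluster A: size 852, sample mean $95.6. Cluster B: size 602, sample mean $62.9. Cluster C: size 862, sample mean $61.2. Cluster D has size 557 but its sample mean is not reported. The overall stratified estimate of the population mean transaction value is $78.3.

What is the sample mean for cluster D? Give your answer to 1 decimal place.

N = 852 + 602 + 862 + 557 = 2873.
Overall total = μ·N = 78.3·2873 = 224955.9.
Subtract the known strata: 852·95.6 + 602·62.9 + 862·61.2 = 172071.4.
Remaining total for cluster D: 224955.9 − 172071.4 = 52884.5.
Divide by its size: 52884.5 / 557 = 94.945... → 94.9.

94.9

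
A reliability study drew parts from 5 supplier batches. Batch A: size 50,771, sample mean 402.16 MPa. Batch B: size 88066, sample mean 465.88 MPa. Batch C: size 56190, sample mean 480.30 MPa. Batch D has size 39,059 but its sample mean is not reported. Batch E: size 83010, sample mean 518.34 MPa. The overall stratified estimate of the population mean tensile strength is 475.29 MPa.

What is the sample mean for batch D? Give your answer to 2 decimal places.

Σ Nₕx̄ₕ = N·μ, so 39059·x̄_D = 317096·475.29 − (50771·402.16 + 88066·465.88 + 56190·480.30 + 83010·518.34).
= 150712557.84 − 131461713.84 = 19250844.
x̄_D = 19250844 / 39059 = 492.8658... → 492.87.

492.87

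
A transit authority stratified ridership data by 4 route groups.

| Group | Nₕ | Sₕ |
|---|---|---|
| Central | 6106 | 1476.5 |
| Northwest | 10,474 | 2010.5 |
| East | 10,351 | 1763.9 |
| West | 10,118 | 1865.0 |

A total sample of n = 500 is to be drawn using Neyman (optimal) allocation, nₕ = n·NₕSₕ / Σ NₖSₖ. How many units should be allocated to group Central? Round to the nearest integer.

67

Σ NₕSₕ = 6106·1476.5 + 10474·2010.5 + 10351·1763.9 + 10118·1865.0 = 67201684.9.
Share for Central: 9015509/67201684.9 = 0.13416.
n_Central = 500 × 0.13416 = 67.078... → 67.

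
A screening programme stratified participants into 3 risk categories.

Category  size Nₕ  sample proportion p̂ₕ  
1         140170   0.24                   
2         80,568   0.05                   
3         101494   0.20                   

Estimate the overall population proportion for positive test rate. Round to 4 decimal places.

N = 140170 + 80568 + 101494 = 322232.
Overall proportion = Σ (Nₕ/N)·p̂ₕ.
Σ Nₕp̂ₕ = 33640.8 + 4028.4 + 20298.8 = 57968.
57968 / 322232 = 0.179895... → 0.1799.

0.1799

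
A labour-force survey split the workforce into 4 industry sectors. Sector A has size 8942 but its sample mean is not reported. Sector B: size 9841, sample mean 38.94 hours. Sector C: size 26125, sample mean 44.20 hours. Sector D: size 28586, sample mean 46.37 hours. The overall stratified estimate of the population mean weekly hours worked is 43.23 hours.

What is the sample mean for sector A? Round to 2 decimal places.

N = 8942 + 9841 + 26125 + 28586 = 73494.
Overall total = μ·N = 43.23·73494 = 3177145.62.
Subtract the known strata: 9841·38.94 + 26125·44.20 + 28586·46.37 = 2863466.36.
Remaining total for sector A: 3177145.62 − 2863466.36 = 313679.26.
Divide by its size: 313679.26 / 8942 = 35.0793... → 35.08.

35.08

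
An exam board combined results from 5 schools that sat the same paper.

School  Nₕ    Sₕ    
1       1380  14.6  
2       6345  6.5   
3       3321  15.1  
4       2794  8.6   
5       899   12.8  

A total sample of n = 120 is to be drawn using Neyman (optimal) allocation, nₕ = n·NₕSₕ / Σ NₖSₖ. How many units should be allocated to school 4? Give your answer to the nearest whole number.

Σ NₕSₕ = 1380·14.6 + 6345·6.5 + 3321·15.1 + 2794·8.6 + 899·12.8 = 147073.2.
Share for 4: 24028.4/147073.2 = 0.16338.
n_4 = 120 × 0.16338 = 19.605... → 20.

20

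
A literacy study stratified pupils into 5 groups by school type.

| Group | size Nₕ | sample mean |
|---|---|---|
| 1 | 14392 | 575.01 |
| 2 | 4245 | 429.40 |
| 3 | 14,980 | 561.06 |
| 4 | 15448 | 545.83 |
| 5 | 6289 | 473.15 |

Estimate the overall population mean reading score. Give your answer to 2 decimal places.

x̄_st = (Σ Nₕx̄ₕ) / (Σ Nₕ) = (14392·575.01 + 4245·429.40 + 14980·561.06 + 15448·545.83 + 6289·473.15) / 55354
= 29910647.91 / 55354 = 540.3521... → 540.35.

540.35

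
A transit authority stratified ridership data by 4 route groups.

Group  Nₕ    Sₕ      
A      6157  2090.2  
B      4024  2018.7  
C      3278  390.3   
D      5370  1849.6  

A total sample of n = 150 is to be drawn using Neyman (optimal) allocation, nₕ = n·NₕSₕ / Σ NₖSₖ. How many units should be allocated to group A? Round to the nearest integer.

60

Σ NₕSₕ = 6157·2090.2 + 4024·2018.7 + 3278·390.3 + 5370·1849.6 = 32204365.6.
Share for A: 12869361.4/32204365.6 = 0.39962.
n_A = 150 × 0.39962 = 59.942... → 60.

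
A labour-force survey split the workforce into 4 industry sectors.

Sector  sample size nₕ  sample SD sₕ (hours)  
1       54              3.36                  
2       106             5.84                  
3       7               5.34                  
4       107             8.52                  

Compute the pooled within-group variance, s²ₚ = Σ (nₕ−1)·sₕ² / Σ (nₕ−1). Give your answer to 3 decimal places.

44.612

Degrees of freedom: 53 + 105 + 6 + 106 = 270.
Σ(nₕ−1)sₕ² = 53·11.2896 + 105·34.1056 + 6·28.5156 + 106·72.5904 = 12045.1128.
s²ₚ = 12045.1128 / 270 = 44.61153... → 44.612.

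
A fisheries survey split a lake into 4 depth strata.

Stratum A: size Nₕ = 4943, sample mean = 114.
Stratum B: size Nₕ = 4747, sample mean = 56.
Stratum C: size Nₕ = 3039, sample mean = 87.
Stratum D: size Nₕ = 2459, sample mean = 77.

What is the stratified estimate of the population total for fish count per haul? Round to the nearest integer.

A: 4943·114 = 563502
B: 4747·56 = 265832
C: 3039·87 = 264393
D: 2459·77 = 189343
τ̂ = Σ Nₕx̄ₕ = 1283070.

1283070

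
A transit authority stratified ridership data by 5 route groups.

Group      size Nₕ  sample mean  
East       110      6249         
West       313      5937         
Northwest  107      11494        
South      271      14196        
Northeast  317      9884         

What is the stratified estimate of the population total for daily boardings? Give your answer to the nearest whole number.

10755873

East: 110·6249 = 687390
West: 313·5937 = 1858281
Northwest: 107·11494 = 1229858
South: 271·14196 = 3847116
Northeast: 317·9884 = 3133228
τ̂ = Σ Nₕx̄ₕ = 10755873.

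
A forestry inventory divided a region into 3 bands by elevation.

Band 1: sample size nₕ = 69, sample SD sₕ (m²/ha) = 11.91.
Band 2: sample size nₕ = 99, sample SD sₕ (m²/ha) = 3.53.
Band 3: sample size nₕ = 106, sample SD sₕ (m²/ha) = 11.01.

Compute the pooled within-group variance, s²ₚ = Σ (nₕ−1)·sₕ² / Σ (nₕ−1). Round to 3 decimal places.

1: (69−1)·11.91² = 68·141.8481 = 9645.6708
2: (99−1)·3.53² = 98·12.4609 = 1221.1682
3: (106−1)·11.01² = 105·121.2201 = 12728.1105
Numerator = 23594.9495; denominator = Σ(nₕ−1) = 271.
s²ₚ = 23594.9495/271 = 87.06623... → 87.066.

87.066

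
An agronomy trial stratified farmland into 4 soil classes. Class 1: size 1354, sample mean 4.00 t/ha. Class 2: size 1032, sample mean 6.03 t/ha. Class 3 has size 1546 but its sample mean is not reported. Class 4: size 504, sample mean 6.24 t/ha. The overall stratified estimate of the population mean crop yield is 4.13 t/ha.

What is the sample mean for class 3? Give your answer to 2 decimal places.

N = 1354 + 1032 + 1546 + 504 = 4436.
Overall total = μ·N = 4.13·4436 = 18320.68.
Subtract the known strata: 1354·4.00 + 1032·6.03 + 504·6.24 = 14783.92.
Remaining total for class 3: 18320.68 − 14783.92 = 3536.76.
Divide by its size: 3536.76 / 1546 = 2.2877... → 2.29.

2.29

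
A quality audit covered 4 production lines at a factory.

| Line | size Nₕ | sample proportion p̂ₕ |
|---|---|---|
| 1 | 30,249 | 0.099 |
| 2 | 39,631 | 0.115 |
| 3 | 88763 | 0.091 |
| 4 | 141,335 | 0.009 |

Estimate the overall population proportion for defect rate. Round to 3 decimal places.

Wₕ = Nₕ/N with N = 299978: 0.1008, 0.1321, 0.2959, 0.4712.
p̂_st = 0.1008·0.099 + 0.1321·0.115 + 0.2959·0.091 + 0.4712·0.009 ≈ 0.05634... → 0.056.

0.056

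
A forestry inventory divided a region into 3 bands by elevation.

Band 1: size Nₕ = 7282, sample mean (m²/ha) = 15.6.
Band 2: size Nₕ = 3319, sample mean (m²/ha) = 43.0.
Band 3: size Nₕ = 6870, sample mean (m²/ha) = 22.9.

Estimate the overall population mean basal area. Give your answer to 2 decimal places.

23.68

N = 17471; weights Wₕ = Nₕ/N = (0.4168, 0.1900, 0.3932).
x̄_st = Σ Wₕ·x̄ₕ = 0.4168·15.6 + 0.1900·43.0 + 0.3932·22.9 ≈ 23.6758...
→ 23.68.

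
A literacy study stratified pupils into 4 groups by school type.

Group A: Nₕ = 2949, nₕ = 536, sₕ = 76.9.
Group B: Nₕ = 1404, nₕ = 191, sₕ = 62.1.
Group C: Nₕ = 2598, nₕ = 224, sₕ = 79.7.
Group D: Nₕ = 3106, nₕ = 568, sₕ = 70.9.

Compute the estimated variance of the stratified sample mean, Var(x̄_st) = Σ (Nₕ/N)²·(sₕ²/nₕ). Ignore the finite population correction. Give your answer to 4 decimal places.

4.0787

N = 10057. Term for each stratum: Wₕ²sₕ²/nₕ.
Var(x̄_st) = 0.9486380 + 0.3935022 + 1.8923873 + 0.8441316 = 4.0786591 → 4.0787.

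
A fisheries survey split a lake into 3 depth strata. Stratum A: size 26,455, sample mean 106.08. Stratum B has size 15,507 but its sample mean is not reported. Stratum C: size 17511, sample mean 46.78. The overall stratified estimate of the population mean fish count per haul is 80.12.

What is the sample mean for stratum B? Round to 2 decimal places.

73.48

Σ Nₕx̄ₕ = N·μ, so 15507·x̄_B = 59473·80.12 − (26455·106.08 + 17511·46.78).
= 4764976.76 − 3625510.98 = 1139465.78.
x̄_B = 1139465.78 / 15507 = 73.4807... → 73.48.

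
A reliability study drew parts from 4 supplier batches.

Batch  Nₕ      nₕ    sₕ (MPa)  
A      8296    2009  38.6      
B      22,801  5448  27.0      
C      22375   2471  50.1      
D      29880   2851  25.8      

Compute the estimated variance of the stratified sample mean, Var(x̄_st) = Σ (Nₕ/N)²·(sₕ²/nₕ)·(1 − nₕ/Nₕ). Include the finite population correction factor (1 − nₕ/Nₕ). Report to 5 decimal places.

0.10544

N = 83352. Term for each stratum: Wₕ²sₕ²/nₕ·(1−nₕ/Nₕ).
Var(x̄_st) = 0.00556769 + 0.00762056 + 0.06511395 + 0.02714068 = 0.10544288 → 0.10544.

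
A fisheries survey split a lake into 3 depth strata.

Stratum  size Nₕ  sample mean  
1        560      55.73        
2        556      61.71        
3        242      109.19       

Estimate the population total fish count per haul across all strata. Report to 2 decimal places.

Population total = Σ Nₕ·x̄ₕ (each stratum's size times its mean).
560·55.73 + 556·61.71 + 242·109.19 = 31208.8 + 34310.76 + 26423.98 = 91943.54.

91943.54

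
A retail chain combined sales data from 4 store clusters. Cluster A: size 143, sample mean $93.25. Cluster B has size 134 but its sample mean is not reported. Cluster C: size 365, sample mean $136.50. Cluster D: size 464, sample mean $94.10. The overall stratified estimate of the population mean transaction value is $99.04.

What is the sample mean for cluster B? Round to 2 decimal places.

N = 143 + 134 + 365 + 464 = 1106.
Overall total = μ·N = 99.04·1106 = 109538.24.
Subtract the known strata: 143·93.25 + 365·136.50 + 464·94.10 = 106819.65.
Remaining total for cluster B: 109538.24 − 106819.65 = 2718.59.
Divide by its size: 2718.59 / 134 = 20.2880... → 20.29.

20.29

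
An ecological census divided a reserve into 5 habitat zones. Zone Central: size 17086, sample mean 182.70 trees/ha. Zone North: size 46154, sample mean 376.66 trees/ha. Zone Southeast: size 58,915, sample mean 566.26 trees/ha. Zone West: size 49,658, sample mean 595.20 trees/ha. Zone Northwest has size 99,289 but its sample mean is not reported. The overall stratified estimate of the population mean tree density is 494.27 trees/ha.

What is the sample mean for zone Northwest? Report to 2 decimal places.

509.36

Σ Nₕx̄ₕ = N·μ, so 99289·x̄_Northwest = 271102·494.27 − (17086·182.70 + 46154·376.66 + 58915·566.26 + 49658·595.20).
= 133997585.54 − 83423627.34 = 50573958.2.
x̄_Northwest = 50573958.2 / 99289 = 509.3611... → 509.36.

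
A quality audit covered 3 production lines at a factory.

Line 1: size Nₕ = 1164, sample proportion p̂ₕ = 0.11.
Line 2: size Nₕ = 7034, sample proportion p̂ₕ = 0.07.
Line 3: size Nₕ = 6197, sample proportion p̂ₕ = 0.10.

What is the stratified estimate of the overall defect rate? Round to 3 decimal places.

Wₕ = Nₕ/N with N = 14395: 0.0809, 0.4886, 0.4305.
p̂_st = 0.0809·0.11 + 0.4886·0.07 + 0.4305·0.10 ≈ 0.08615... → 0.086.

0.086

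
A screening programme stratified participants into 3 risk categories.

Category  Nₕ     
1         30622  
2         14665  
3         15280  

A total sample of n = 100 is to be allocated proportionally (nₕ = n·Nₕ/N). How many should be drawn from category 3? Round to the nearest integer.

25

Share of category 3 = 15280/60567 = 0.25228.
Allocate 100 × 0.25228 = 25.228... → 25.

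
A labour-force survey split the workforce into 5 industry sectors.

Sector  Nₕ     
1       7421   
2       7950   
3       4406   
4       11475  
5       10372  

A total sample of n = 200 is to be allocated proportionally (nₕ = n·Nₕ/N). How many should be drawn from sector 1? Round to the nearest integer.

N = 7421 + 7950 + 4406 + 11475 + 10372 = 41624.
n_1 = 200·7421/41624 = 35.657... → 36.

36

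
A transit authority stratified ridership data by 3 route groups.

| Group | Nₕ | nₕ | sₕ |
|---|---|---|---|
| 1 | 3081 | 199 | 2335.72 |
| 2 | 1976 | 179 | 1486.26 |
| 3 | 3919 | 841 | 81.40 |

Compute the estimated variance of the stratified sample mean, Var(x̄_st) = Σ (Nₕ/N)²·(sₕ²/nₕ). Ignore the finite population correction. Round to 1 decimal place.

N = 8976; Wₕ = Nₕ/N.
group 1: (3081/8976)²·2335.72²/199 = 3230.0273
group 2: (1976/8976)²·1486.26²/179 = 598.0600
group 3: (3919/8976)²·81.40²/841 = 1.5019
Sum = 3829.5892 → 3829.6.

3829.6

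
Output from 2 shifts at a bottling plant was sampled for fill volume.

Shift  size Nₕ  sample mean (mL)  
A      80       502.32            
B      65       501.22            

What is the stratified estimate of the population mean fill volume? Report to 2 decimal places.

N = 145; weights Wₕ = Nₕ/N = (0.5517, 0.4483).
x̄_st = Σ Wₕ·x̄ₕ = 0.5517·502.32 + 0.4483·501.22 ≈ 501.8269...
→ 501.83.

501.83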